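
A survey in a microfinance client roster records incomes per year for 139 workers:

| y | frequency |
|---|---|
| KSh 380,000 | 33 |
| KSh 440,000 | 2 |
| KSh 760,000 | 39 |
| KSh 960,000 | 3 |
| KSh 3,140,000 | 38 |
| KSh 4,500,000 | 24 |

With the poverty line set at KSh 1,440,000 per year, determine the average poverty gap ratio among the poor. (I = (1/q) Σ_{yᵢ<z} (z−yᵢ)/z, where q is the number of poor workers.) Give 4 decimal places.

Below the line: 33×KSh 380,000, 2×KSh 440,000, 39×KSh 760,000, 3×KSh 960,000 (q = 77 of N = 139).
Shortfall ratios (z−y)/z: 0.7361 (×33), 0.6944 (×2), 0.4722 (×39), 0.3333 (×3); sum = 45.097222.
I averages over the q = 77 poor units only: 45.097222 / 77 = 0.5857.

0.5857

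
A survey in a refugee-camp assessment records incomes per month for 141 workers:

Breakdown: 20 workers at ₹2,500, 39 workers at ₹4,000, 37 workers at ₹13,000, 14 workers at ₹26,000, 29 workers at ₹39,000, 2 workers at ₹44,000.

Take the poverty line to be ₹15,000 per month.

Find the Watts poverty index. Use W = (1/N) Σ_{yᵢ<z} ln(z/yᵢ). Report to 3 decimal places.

Poor units: 20×₹2,500, 39×₹4,000, 37×₹13,000 (q = 96 of N = 141).
Log gaps: ln(15000/2500) = 1.7918 (×20); ln(15000/4000) = 1.3218 (×39); ln(15000/13000) = 0.1431 (×37).
W = 92.678398 / 141 = 0.657.

0.657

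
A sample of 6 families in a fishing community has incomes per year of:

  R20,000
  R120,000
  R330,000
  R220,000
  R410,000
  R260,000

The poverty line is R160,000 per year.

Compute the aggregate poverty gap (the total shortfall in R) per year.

Below z: R20,000, R120,000 (q = 2 of N = 6).
Individual gaps: 160000−20000 = 140000; 160000−120000 = 40000.
Aggregate gap = R180,000.

R180,000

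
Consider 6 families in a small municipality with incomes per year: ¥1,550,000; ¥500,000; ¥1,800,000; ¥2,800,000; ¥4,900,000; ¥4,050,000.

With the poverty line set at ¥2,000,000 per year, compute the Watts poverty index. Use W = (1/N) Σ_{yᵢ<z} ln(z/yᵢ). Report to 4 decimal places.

0.2911

Below z: ¥500,000, ¥1,550,000, ¥1,800,000 (q = 3 of N = 6).
Log shortfalls: ln(2000000/500000) = 1.3863; ln(2000000/1550000) = 0.2549; ln(2000000/1800000) = 0.1054.
W = 1.746547 / 6 = 0.2911.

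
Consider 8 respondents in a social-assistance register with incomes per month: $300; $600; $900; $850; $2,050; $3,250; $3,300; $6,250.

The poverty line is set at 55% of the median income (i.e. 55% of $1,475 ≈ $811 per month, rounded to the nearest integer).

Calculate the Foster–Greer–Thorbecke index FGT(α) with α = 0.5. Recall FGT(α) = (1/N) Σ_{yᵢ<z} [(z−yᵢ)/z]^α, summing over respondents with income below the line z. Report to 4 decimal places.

Below the line: $300, $600 (q = 2 of N = 8).
Shortfall ratios: (811−300)/811 = 0.6301; (811−600)/811 = 0.2602.
Raised to α = 0.5: 0.79378; 0.51007.
Sum = 1.303851; FGT(0.5) = 1.303851 / 8 = 0.1630.

0.1630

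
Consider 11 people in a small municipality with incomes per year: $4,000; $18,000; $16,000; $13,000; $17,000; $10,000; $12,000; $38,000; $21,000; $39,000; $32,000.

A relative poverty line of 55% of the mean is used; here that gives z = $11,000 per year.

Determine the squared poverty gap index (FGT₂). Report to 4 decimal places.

Below the line: $4,000, $10,000 (q = 2 of N = 11).
Gap ratios (z−y)/z: (11000−4000)/11000 = 0.6364; (11000−10000)/11000 = 0.0909.
Squared: 0.4050; 0.0083.
Sum = 0.413223; P₂ = 0.413223 / 11 = 0.0376.

0.0376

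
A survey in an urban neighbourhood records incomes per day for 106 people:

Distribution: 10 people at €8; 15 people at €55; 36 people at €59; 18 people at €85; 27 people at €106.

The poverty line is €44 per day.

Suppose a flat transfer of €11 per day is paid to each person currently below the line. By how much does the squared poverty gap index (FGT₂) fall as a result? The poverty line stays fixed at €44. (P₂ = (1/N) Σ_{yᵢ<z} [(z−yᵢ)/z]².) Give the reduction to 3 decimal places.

Before: below the line — 10×€8; squared poverty gap index (FGT₂) = 0.06315.
After the €11 transfer: below the line — 10×€19; squared poverty gap index (FGT₂) = 0.03046.
Reduction = 0.06315 − 0.03046 = 0.033.

0.033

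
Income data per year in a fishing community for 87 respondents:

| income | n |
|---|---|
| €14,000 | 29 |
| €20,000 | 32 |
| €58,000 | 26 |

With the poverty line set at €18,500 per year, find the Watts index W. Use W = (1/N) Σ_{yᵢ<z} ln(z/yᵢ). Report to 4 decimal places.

Below z: 29×€14,000 (q = 29 of N = 87).
Log gaps: ln(18500/14000) = 0.2787 (×29).
W = 8.082689 / 87 = 0.0929.

0.0929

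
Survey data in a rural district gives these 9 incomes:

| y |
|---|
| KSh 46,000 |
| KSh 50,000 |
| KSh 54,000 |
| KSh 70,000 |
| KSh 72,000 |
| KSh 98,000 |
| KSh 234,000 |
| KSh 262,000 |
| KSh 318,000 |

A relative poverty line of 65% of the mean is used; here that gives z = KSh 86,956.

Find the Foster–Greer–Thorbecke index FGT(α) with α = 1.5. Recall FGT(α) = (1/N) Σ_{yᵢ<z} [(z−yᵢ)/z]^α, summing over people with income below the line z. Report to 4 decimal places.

0.1101

Below z: KSh 46,000, KSh 50,000, KSh 54,000, KSh 70,000, KSh 72,000 (q = 5 of N = 9).
Shortfall ratios: (86956−46000)/86956 = 0.4710; (86956−50000)/86956 = 0.4250; (86956−54000)/86956 = 0.3790; (86956−70000)/86956 = 0.1950; (86956−72000)/86956 = 0.1720.
Raised to α = 1.5: 0.32324; 0.27706; 0.23332; 0.08611; 0.07133.
Sum = 0.991061; FGT(1.5) = 0.991061 / 9 = 0.1101.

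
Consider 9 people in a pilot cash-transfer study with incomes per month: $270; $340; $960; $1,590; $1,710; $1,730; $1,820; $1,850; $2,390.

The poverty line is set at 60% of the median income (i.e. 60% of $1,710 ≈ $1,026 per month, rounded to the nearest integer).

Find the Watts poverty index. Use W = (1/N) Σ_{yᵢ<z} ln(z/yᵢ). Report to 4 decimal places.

0.2784

Poor units: $270, $340, $960 (q = 3 of N = 9).
Log gaps: ln(1026/270) = 1.3350; ln(1026/340) = 1.1045; ln(1026/960) = 0.0665.
W = 2.505968 / 9 = 0.2784.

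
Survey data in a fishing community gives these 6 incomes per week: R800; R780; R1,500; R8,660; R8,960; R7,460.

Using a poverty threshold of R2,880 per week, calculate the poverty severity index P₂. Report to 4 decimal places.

Below the line: R780, R800, R1,500 (q = 3 of N = 6).
Shortfall ratios: (2880−780)/2880 = 0.7292; (2880−800)/2880 = 0.7222; (2880−1500)/2880 = 0.4792.
Squared: 0.5317; 0.5216; 0.2296.
Sum = 1.282890; P₂ = 1.282890 / 6 = 0.2138.

0.2138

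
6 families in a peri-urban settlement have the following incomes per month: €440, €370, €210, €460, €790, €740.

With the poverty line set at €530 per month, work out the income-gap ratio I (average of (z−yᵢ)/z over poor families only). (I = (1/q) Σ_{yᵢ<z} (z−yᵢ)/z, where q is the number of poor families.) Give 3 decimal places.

Incomes under z: €210, €370, €440, €460 (q = 4 of N = 6).
Shortfall ratios (z−y)/z: 0.6038, 0.3019, 0.1698, 0.1321; sum = 1.207547.
I averages over the q = 4 poor units only: 1.207547 / 4 = 0.302.

0.302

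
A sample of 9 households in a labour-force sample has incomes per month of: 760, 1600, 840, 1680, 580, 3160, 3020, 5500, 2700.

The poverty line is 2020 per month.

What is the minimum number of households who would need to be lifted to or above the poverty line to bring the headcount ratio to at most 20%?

4

5 of the 9 households are poor, so H = 5/9 = 0.556.
A headcount ratio of at most 20% allows at most ⌊0.20 × 9⌋ = 1 poor households.
So at least 5 − 1 = 4 must be lifted.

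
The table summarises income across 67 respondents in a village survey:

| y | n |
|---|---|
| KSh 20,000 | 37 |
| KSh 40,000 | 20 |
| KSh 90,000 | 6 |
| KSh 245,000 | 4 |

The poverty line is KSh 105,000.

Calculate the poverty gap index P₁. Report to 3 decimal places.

Incomes under z: 37×KSh 20,000, 20×KSh 40,000, 6×KSh 90,000 (q = 63 of N = 67).
Normalized shortfalls: (105000−20000)/105000 = 0.8095 (×37); (105000−40000)/105000 = 0.6190 (×20); (105000−90000)/105000 = 0.1429 (×6).
Sum of shortfalls = 43.190476; P₁ averages over all N: 43.190476 / 67 = 0.645.

0.645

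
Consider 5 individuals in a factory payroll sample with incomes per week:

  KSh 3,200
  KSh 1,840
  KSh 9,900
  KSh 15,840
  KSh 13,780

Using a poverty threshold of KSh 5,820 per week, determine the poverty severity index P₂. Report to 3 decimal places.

Incomes under z: KSh 1,840, KSh 3,200 (q = 2 of N = 5).
Relative gaps: (5820−1840)/5820 = 0.6838; (5820−3200)/5820 = 0.4502.
Squared: 0.4676; 0.2027.
Sum = 0.670304; P₂ = 0.670304 / 5 = 0.134.

0.134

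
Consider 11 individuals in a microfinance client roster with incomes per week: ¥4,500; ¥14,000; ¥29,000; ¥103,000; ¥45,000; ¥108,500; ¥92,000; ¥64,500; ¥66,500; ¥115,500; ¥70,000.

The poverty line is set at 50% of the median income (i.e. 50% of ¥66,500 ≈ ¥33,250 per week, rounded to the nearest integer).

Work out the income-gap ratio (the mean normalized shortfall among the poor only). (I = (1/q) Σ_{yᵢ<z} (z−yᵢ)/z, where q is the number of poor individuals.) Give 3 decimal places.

Below z: ¥4,500, ¥14,000, ¥29,000 (q = 3 of N = 11).
Shortfall ratios (z−y)/z: 0.8647, 0.5789, 0.1278; sum = 1.571429.
The income-gap ratio divides by q (the poor only): 1.571429 / 3 = 0.524.

0.524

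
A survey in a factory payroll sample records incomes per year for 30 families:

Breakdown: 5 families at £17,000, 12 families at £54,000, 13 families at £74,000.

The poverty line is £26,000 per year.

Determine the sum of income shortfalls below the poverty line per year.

Below z: 5×£17,000 (q = 5 of N = 30).
Individual gaps: 5×(26000−17000) = 45000.
Aggregate gap = £45,000.

£45,000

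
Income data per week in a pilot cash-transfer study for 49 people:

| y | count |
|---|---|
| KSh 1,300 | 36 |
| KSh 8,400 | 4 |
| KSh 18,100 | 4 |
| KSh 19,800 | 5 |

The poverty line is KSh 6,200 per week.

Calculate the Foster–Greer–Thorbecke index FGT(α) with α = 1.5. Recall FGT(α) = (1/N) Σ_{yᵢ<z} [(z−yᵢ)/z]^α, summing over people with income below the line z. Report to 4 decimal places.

Incomes under z: 36×KSh 1,300 (q = 36 of N = 49).
Relative gaps: (6200−1300)/6200 = 0.7903 (×36).
Raised to α = 1.5: 0.70260 (×36).
Sum = 25.293509; FGT(1.5) = 25.293509 / 49 = 0.5162.

0.5162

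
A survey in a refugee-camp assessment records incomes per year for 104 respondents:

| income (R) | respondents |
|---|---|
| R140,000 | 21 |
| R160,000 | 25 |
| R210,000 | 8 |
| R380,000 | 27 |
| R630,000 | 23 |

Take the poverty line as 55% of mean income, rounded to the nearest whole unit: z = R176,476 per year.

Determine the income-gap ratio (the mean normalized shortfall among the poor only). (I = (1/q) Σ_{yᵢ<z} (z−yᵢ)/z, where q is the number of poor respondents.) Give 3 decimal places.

Incomes under z: 21×R140,000, 25×R160,000 (q = 46 of N = 104).
Shortfall ratios (z−y)/z: 0.2067 (×21), 0.0934 (×25); sum = 6.674539.
The income-gap ratio divides by q (the poor only): 6.674539 / 46 = 0.145.

0.145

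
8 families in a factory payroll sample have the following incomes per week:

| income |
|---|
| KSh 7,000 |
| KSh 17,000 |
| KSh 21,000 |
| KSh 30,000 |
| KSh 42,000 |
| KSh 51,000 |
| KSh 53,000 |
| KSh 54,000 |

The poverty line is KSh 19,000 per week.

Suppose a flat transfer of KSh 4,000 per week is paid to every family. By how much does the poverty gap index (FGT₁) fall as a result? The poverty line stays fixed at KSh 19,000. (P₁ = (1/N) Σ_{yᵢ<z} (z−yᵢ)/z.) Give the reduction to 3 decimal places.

Before: below the line — KSh 7,000, KSh 17,000; poverty gap index (FGT₁) = 0.09211.
After the KSh 4,000 transfer: below the line — KSh 11,000; poverty gap index (FGT₁) = 0.05263.
Reduction = 0.09211 − 0.05263 = 0.039.

0.039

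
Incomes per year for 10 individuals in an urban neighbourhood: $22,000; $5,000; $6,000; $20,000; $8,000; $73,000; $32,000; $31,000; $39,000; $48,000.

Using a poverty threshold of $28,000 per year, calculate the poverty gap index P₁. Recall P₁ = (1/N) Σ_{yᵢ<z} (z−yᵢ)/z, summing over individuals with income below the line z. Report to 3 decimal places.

Poor units: $5,000, $6,000, $8,000, $20,000, $22,000 (q = 5 of N = 10).
Relative gaps: (28000−5000)/28000 = 0.8214; (28000−6000)/28000 = 0.7857; (28000−8000)/28000 = 0.7143; (28000−20000)/28000 = 0.2857; (28000−22000)/28000 = 0.2143.
Sum of shortfalls = 2.821429; P₁ averages over all N: 2.821429 / 10 = 0.282.

0.282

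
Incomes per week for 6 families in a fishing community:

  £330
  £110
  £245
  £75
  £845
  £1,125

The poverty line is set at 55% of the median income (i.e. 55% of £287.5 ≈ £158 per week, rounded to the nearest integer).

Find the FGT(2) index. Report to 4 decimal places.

0.0614

Below z: £75, £110 (q = 2 of N = 6).
Normalized shortfalls: (158−75)/158 = 0.5253; (158−110)/158 = 0.3038.
Squared: 0.2760; 0.0923.
Sum = 0.368250; P₂ = 0.368250 / 6 = 0.0614.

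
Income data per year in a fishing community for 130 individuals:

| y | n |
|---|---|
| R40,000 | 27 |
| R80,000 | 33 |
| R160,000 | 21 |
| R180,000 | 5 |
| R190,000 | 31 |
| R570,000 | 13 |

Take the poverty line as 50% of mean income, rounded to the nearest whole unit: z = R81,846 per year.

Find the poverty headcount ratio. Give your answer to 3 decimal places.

60 of the 130 individuals have income below R81,846.
H = 60/130 = 0.462.

0.462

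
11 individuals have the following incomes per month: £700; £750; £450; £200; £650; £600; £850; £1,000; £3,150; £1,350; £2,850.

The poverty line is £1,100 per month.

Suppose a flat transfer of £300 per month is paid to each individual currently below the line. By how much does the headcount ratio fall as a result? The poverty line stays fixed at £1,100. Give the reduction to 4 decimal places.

0.1818

Before: below the line — £200, £450, £600, £650, £700, £750, £850, £1,000; headcount ratio = 0.727273.
After the £300 transfer: below the line — £500, £750, £900, £950, £1,000, £1,050; headcount ratio = 0.545455.
Reduction = 0.727273 − 0.545455 = 0.1818.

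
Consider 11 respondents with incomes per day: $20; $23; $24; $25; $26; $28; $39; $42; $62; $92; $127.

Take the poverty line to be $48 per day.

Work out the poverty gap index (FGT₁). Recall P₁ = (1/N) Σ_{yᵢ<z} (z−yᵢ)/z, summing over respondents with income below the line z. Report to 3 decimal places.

0.297

Poor units: $20, $23, $24, $25, $26, $28, $39, $42 (q = 8 of N = 11).
Gap ratios (z−y)/z: (48−20)/48 = 0.5833; (48−23)/48 = 0.5208; (48−24)/48 = 0.5000; (48−25)/48 = 0.4792; (48−26)/48 = 0.4583; (48−28)/48 = 0.4167; (48−39)/48 = 0.1875; (48−42)/48 = 0.1250.
Sum of shortfalls = 3.270833; P₁ averages over all N: 3.270833 / 11 = 0.297.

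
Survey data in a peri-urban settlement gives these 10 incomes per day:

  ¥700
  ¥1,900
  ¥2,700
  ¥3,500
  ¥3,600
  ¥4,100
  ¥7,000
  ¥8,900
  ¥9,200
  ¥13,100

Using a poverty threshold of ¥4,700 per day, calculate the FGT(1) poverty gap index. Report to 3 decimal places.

Below z: ¥700, ¥1,900, ¥2,700, ¥3,500, ¥3,600, ¥4,100 (q = 6 of N = 10).
Normalized shortfalls: (4700−700)/4700 = 0.8511; (4700−1900)/4700 = 0.5957; (4700−2700)/4700 = 0.4255; (4700−3500)/4700 = 0.2553; (4700−3600)/4700 = 0.2340; (4700−4100)/4700 = 0.1277.
Σ = 2.489362. Dividing by the full population N = 10 gives P₁ = 0.249.

0.249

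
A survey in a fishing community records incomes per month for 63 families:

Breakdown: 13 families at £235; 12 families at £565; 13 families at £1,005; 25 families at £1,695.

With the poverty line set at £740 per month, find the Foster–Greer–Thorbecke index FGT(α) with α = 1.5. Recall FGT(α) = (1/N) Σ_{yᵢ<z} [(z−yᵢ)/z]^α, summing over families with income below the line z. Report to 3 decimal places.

0.138

Below the line: 13×£235, 12×£565 (q = 25 of N = 63).
Gap ratios (z−y)/z: (740−235)/740 = 0.6824 (×13); (740−565)/740 = 0.2365 (×12).
Raised to α = 1.5: 0.56375 (×13); 0.11500 (×12).
Sum = 8.708837; FGT(1.5) = 8.708837 / 63 = 0.138.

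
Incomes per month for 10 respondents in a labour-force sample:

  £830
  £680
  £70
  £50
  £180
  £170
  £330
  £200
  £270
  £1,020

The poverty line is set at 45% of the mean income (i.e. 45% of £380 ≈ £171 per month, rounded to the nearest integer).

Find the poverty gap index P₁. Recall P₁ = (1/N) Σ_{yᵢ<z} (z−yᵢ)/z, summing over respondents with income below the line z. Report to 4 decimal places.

0.1304

Incomes under z: £50, £70, £170 (q = 3 of N = 10).
Normalized shortfalls: (171−50)/171 = 0.7076; (171−70)/171 = 0.5906; (171−170)/171 = 0.0058.
Sum of shortfalls = 1.304094; P₁ averages over all N: 1.304094 / 10 = 0.1304.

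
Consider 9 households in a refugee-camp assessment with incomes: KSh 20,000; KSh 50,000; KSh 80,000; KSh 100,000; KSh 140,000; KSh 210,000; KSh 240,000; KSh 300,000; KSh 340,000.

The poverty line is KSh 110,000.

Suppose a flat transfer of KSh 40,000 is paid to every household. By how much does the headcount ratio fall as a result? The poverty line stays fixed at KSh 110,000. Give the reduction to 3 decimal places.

0.222

Before: below the line — KSh 20,000, KSh 50,000, KSh 80,000, KSh 100,000; headcount ratio = 0.44444.
After the KSh 40,000 transfer: below the line — KSh 60,000, KSh 90,000; headcount ratio = 0.22222.
Reduction = 0.44444 − 0.22222 = 0.222.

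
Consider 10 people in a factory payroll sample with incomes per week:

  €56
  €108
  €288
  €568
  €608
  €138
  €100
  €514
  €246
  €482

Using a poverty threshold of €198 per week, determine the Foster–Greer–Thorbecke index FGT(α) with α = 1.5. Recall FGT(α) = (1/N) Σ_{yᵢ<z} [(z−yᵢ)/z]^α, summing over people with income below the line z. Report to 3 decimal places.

Incomes under z: €56, €100, €108, €138 (q = 4 of N = 10).
Relative gaps: (198−56)/198 = 0.7172; (198−100)/198 = 0.4949; (198−108)/198 = 0.4545; (198−138)/198 = 0.3030.
Raised to α = 1.5: 0.60734; 0.34821; 0.30645; 0.16681.
Sum = 1.428821; FGT(1.5) = 1.428821 / 10 = 0.143.

0.143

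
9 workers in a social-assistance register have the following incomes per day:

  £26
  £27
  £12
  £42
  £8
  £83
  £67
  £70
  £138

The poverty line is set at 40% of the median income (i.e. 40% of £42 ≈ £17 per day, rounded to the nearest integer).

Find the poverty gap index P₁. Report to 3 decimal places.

0.092

Incomes under z: £8, £12 (q = 2 of N = 9).
Relative gaps: (17−8)/17 = 0.5294; (17−12)/17 = 0.2941.
Σ = 0.823529. Dividing by the full population N = 9 gives P₁ = 0.092.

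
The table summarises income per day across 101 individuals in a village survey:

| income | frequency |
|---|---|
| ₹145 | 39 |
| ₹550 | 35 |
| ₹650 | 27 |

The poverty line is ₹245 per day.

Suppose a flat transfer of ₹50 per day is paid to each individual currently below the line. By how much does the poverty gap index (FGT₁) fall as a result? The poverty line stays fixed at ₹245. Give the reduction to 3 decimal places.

0.079

Before: below the line — 39×₹145; poverty gap index (FGT₁) = 0.15761.
After the ₹50 transfer: below the line — 39×₹195; poverty gap index (FGT₁) = 0.07880.
Reduction = 0.15761 − 0.07880 = 0.079.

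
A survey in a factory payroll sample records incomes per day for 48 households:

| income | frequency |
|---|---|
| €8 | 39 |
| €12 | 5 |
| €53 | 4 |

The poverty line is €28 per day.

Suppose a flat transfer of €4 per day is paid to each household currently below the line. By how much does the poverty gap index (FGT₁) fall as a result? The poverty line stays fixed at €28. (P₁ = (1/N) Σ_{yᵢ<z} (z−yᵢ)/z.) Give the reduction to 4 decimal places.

Before: below the line — 39×€8, 5×€12; poverty gap index (FGT₁) = 0.639881.
After the €4 transfer: below the line — 39×€12, 5×€16; poverty gap index (FGT₁) = 0.508929.
Reduction = 0.639881 − 0.508929 = 0.1310.

0.1310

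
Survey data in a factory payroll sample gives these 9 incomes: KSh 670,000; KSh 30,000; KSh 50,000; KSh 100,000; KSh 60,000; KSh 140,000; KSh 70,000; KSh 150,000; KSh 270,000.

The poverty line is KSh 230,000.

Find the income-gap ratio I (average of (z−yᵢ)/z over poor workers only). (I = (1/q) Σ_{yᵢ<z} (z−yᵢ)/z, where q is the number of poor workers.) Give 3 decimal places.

0.627

Incomes under z: KSh 30,000, KSh 50,000, KSh 60,000, KSh 70,000, KSh 100,000, KSh 140,000, KSh 150,000 (q = 7 of N = 9).
Shortfall ratios (z−y)/z: 0.8696, 0.7826, 0.7391, 0.6957, 0.5652, 0.3913, 0.3478; sum = 4.391304.
I averages over the q = 7 poor units only: 4.391304 / 7 = 0.627.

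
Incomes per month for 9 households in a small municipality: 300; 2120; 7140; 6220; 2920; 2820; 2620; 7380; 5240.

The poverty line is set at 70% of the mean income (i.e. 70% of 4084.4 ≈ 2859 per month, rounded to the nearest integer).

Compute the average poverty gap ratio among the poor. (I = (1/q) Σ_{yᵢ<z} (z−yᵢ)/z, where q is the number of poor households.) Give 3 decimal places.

Incomes under z: 300, 2120, 2620, 2820 (q = 4 of N = 9).
Relative gaps: 0.8951, 0.2585, 0.0836, 0.0136; sum = 1.250787.
I averages over the q = 4 poor units only: 1.250787 / 4 = 0.313.

0.313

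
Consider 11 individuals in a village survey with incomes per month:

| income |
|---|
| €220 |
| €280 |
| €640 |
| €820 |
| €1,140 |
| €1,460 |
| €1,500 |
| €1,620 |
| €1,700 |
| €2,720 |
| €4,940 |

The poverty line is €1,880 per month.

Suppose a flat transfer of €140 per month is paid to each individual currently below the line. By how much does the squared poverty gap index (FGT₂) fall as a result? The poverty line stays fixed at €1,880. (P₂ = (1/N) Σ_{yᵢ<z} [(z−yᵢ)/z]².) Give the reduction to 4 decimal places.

Before: below the line — €220, €280, €640, €820, €1,140, €1,460, €1,500, €1,620, €1,700; squared poverty gap index (FGT₂) = 0.230081.
After the €140 transfer: below the line — €360, €420, €780, €960, €1,280, €1,600, €1,640, €1,760, €1,840; squared poverty gap index (FGT₂) = 0.180316.
Reduction = 0.230081 − 0.180316 = 0.0498.

0.0498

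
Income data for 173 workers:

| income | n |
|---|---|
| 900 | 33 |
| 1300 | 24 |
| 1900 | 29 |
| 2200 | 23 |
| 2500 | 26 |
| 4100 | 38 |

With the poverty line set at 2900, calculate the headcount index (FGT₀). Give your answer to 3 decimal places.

0.780

135 of the 173 workers have income below 2900.
H = 135/173 = 0.780.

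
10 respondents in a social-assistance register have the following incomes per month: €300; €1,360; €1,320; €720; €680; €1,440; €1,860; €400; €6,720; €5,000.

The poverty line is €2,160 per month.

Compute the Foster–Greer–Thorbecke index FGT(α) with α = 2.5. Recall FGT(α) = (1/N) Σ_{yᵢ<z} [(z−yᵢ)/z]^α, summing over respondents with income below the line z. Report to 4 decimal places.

Incomes under z: €300, €400, €680, €720, €1,320, €1,360, €1,440, €1,860 (q = 8 of N = 10).
Normalized shortfalls: (2160−300)/2160 = 0.8611; (2160−400)/2160 = 0.8148; (2160−680)/2160 = 0.6852; (2160−720)/2160 = 0.6667; (2160−1320)/2160 = 0.3889; (2160−1360)/2160 = 0.3704; (2160−1440)/2160 = 0.3333; (2160−1860)/2160 = 0.1389.
Raised to α = 2.5: 0.68809; 0.59930; 0.38862; 0.36289; 0.09431; 0.08348; 0.06415; 0.00719.
Sum = 2.288033; FGT(2.5) = 2.288033 / 10 = 0.2288.

0.2288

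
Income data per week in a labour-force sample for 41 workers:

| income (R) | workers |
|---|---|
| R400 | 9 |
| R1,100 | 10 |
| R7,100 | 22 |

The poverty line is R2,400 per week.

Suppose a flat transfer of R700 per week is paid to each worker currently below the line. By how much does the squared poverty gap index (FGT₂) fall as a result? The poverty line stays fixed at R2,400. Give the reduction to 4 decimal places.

Before: below the line — 9×R400, 10×R1,100; squared poverty gap index (FGT₂) = 0.224001.
After the R700 transfer: below the line — 9×R1,100, 10×R1,800; squared poverty gap index (FGT₂) = 0.079649.
Reduction = 0.224001 − 0.079649 = 0.1444.

0.1444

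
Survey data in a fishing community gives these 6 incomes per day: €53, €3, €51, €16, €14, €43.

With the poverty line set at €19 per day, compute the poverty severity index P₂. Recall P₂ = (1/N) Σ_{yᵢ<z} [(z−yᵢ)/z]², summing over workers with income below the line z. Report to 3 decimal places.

0.134

Incomes under z: €3, €14, €16 (q = 3 of N = 6).
Gap ratios (z−y)/z: (19−3)/19 = 0.8421; (19−14)/19 = 0.2632; (19−16)/19 = 0.1579.
Squared: 0.7091; 0.0693; 0.0249.
Sum = 0.803324; P₂ = 0.803324 / 6 = 0.134.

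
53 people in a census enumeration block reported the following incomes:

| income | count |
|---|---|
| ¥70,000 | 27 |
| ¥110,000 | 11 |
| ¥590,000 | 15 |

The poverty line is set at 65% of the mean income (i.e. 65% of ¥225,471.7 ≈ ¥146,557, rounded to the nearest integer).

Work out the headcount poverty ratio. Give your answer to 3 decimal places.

38 of the 53 people have income below ¥146,557.
H = 38/53 = 0.717.

0.717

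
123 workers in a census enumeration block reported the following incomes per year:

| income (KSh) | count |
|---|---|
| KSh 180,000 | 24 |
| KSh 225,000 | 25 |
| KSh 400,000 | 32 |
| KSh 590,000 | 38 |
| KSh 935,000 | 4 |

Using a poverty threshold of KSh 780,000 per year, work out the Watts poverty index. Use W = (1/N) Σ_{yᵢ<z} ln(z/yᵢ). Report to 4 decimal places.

Below z: 24×KSh 180,000, 25×KSh 225,000, 32×KSh 400,000, 38×KSh 590,000 (q = 119 of N = 123).
Log shortfalls: ln(780000/180000) = 1.4663 (×24); ln(780000/225000) = 1.2432 (×25); ln(780000/400000) = 0.6678 (×32); ln(780000/590000) = 0.2792 (×38).
W = 98.250980 / 123 = 0.7988.

0.7988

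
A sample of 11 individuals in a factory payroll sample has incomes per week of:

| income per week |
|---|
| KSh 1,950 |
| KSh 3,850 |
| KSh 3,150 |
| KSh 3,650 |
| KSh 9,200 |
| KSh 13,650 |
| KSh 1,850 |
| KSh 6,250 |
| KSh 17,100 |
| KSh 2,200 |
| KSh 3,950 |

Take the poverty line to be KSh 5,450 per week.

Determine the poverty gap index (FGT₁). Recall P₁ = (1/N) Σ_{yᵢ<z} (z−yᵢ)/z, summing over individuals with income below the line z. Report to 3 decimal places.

Poor units: KSh 1,850, KSh 1,950, KSh 2,200, KSh 3,150, KSh 3,650, KSh 3,850, KSh 3,950 (q = 7 of N = 11).
Shortfall ratios: (5450−1850)/5450 = 0.6606; (5450−1950)/5450 = 0.6422; (5450−2200)/5450 = 0.5963; (5450−3150)/5450 = 0.4220; (5450−3650)/5450 = 0.3303; (5450−3850)/5450 = 0.2936; (5450−3950)/5450 = 0.2752.
Σ = 3.220183. Dividing by the full population N = 11 gives P₁ = 0.293.

0.293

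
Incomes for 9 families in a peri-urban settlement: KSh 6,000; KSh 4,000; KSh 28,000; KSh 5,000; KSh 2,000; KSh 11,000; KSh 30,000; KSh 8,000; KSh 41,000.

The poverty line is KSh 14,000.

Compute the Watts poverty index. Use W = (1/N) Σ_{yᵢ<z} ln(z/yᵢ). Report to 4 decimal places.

0.6529

Incomes under z: KSh 2,000, KSh 4,000, KSh 5,000, KSh 6,000, KSh 8,000, KSh 11,000 (q = 6 of N = 9).
Log shortfalls: ln(14000/2000) = 1.9459; ln(14000/4000) = 1.2528; ln(14000/5000) = 1.0296; ln(14000/6000) = 0.8473; ln(14000/8000) = 0.5596; ln(14000/11000) = 0.2412.
W = 5.876368 / 9 = 0.6529.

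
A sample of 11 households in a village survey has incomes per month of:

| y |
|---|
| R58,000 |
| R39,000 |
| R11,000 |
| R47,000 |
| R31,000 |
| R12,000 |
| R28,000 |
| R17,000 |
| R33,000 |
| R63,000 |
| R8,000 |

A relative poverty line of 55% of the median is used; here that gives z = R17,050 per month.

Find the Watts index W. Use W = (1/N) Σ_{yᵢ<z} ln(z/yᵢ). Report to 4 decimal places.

0.1408

Below the line: R8,000, R11,000, R12,000, R17,000 (q = 4 of N = 11).
Log shortfalls: ln(17050/8000) = 0.7567; ln(17050/11000) = 0.4383; ln(17050/12000) = 0.3512; ln(17050/17000) = 0.0029.
W = 1.549144 / 11 = 0.1408.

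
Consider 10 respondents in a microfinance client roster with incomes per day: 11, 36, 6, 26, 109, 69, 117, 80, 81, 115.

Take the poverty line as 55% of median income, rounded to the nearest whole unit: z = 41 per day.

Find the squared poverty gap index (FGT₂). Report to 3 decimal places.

0.141

Incomes under z: 6, 11, 26, 36 (q = 4 of N = 10).
Gap ratios (z−y)/z: (41−6)/41 = 0.8537; (41−11)/41 = 0.7317; (41−26)/41 = 0.3659; (41−36)/41 = 0.1220.
Squared: 0.7287; 0.5354; 0.1338; 0.0149.
Sum = 1.412849; P₂ = 1.412849 / 10 = 0.141.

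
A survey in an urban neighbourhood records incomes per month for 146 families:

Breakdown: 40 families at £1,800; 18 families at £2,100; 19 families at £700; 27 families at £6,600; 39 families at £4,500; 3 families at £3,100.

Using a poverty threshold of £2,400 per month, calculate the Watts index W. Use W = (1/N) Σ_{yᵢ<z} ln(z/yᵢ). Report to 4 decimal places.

Below the line: 19×£700, 40×£1,800, 18×£2,100 (q = 77 of N = 146).
Log shortfalls: ln(2400/700) = 1.2321 (×19); ln(2400/1800) = 0.2877 (×40); ln(2400/2100) = 0.1335 (×18).
W = 37.321578 / 146 = 0.2556.

0.2556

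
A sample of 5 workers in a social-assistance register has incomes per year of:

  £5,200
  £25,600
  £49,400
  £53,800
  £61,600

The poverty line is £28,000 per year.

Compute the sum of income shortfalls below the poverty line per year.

£25,200

Incomes under z: £5,200, £25,600 (q = 2 of N = 5).
Individual gaps: 28000−5200 = 22800; 28000−25600 = 2400.
Aggregate gap = £25,200.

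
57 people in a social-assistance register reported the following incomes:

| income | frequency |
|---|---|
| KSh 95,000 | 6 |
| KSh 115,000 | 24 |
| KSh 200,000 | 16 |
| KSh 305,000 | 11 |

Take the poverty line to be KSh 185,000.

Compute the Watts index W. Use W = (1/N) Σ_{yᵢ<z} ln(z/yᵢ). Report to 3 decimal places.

Below z: 6×KSh 95,000, 24×KSh 115,000 (q = 30 of N = 57).
Log shortfalls: ln(185000/95000) = 0.6665 (×6); ln(185000/115000) = 0.4754 (×24).
W = 15.409042 / 57 = 0.270.

0.270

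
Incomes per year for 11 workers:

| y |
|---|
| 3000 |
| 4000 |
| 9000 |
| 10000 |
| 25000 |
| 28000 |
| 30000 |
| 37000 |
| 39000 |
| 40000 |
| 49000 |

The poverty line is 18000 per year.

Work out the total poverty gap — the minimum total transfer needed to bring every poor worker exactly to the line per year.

Poor units: 3000, 4000, 9000, 10000 (q = 4 of N = 11).
Individual gaps: 18000−3000 = 15000; 18000−4000 = 14000; 18000−9000 = 9000; 18000−10000 = 8000.
Aggregate gap = 46000.

46000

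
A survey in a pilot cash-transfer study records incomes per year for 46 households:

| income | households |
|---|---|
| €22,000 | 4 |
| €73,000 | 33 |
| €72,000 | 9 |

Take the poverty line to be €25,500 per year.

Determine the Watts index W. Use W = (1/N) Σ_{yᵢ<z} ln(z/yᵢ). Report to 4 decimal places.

Incomes under z: 4×€22,000 (q = 4 of N = 46).
Log gaps: ln(25500/22000) = 0.1476 (×4).
W = 0.590544 / 46 = 0.0128.

0.0128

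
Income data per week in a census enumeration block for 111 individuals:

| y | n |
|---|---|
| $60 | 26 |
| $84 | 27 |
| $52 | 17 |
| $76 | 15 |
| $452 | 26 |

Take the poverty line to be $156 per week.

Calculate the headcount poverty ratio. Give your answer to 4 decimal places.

85 of the 111 individuals have income below $156.
H = 85/111 = 0.7658.

0.7658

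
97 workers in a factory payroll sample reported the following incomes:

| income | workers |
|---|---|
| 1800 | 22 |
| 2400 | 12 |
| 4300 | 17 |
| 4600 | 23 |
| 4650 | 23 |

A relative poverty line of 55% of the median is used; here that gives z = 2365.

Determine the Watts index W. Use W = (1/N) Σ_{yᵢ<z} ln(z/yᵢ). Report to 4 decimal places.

Below the line: 22×1800 (q = 22 of N = 97).
Log gaps: ln(2365/1800) = 0.2730 (×22).
W = 6.005810 / 97 = 0.0619.

0.0619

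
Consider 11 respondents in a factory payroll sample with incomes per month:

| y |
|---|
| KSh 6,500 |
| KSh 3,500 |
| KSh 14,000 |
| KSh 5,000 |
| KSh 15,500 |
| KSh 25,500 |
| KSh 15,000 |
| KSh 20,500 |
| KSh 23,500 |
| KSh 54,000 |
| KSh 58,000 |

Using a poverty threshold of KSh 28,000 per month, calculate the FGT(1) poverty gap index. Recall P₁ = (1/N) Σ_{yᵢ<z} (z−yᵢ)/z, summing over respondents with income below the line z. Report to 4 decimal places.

0.3994

Incomes under z: KSh 3,500, KSh 5,000, KSh 6,500, KSh 14,000, KSh 15,000, KSh 15,500, KSh 20,500, KSh 23,500, KSh 25,500 (q = 9 of N = 11).
Normalized shortfalls: (28000−3500)/28000 = 0.8750; (28000−5000)/28000 = 0.8214; (28000−6500)/28000 = 0.7679; (28000−14000)/28000 = 0.5000; (28000−15000)/28000 = 0.4643; (28000−15500)/28000 = 0.4464; (28000−20500)/28000 = 0.2679; (28000−23500)/28000 = 0.1607; (28000−25500)/28000 = 0.0893.
Sum of shortfalls = 4.392857; P₁ averages over all N: 4.392857 / 11 = 0.3994.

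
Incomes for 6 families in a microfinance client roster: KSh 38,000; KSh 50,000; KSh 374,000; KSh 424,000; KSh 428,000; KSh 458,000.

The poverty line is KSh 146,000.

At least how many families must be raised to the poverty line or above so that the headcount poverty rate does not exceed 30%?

2 of the 6 families are poor, so H = 2/6 = 0.333.
A headcount ratio of at most 30% allows at most ⌊0.30 × 6⌋ = 1 poor families.
So at least 2 − 1 = 1 must be lifted.

1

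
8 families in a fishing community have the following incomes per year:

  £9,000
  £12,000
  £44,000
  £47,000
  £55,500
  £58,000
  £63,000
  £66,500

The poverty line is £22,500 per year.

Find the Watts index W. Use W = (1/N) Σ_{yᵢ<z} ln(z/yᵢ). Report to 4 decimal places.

Incomes under z: £9,000, £12,000 (q = 2 of N = 8).
ln(z/y) terms: ln(22500/9000) = 0.9163; ln(22500/12000) = 0.6286.
W = 1.544899 / 8 = 0.1931.

0.1931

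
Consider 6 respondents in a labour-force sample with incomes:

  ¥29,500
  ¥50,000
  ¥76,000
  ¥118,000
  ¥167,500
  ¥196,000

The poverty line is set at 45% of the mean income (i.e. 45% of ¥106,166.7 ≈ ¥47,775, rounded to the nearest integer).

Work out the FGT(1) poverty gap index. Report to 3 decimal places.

0.064

Poor units: ¥29,500 (q = 1 of N = 6).
Relative gaps: (47775−29500)/47775 = 0.3825.
Σ = 0.382522. Dividing by the full population N = 6 gives P₁ = 0.064.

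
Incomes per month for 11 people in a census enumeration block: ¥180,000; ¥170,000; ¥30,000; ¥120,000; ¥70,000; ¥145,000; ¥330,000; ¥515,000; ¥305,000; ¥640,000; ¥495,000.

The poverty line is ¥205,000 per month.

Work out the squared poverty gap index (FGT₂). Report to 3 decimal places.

0.133

Poor units: ¥30,000, ¥70,000, ¥120,000, ¥145,000, ¥170,000, ¥180,000 (q = 6 of N = 11).
Shortfall ratios: (205000−30000)/205000 = 0.8537; (205000−70000)/205000 = 0.6585; (205000−120000)/205000 = 0.4146; (205000−145000)/205000 = 0.2927; (205000−170000)/205000 = 0.1707; (205000−180000)/205000 = 0.1220.
Squared: 0.7287; 0.4337; 0.1719; 0.0857; 0.0291; 0.0149.
Sum = 1.464010; P₂ = 1.464010 / 11 = 0.133.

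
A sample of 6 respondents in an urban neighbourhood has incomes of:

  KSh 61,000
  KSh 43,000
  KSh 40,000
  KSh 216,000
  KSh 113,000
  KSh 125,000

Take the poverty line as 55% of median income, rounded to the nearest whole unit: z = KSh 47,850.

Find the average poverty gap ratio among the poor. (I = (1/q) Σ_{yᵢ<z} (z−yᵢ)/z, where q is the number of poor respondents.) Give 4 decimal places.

0.1327

Incomes under z: KSh 40,000, KSh 43,000 (q = 2 of N = 6).
Relative gaps: 0.1641, 0.1014; sum = 0.265413.
The income-gap ratio divides by q (the poor only): 0.265413 / 2 = 0.1327.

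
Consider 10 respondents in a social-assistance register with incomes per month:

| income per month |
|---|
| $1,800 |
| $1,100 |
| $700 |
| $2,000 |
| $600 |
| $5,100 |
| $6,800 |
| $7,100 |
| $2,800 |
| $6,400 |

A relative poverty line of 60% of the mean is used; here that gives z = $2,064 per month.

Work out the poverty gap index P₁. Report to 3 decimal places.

Poor units: $600, $700, $1,100, $1,800, $2,000 (q = 5 of N = 10).
Normalized shortfalls: (2064−600)/2064 = 0.7093; (2064−700)/2064 = 0.6609; (2064−1100)/2064 = 0.4671; (2064−1800)/2064 = 0.1279; (2064−2000)/2064 = 0.0310.
Σ = 1.996124. Dividing by the full population N = 10 gives P₁ = 0.200.

0.200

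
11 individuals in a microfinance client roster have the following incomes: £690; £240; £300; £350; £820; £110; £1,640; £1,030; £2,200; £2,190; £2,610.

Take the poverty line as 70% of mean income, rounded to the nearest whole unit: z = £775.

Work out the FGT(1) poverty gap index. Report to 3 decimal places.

Poor units: £110, £240, £300, £350, £690 (q = 5 of N = 11).
Gap ratios (z−y)/z: (775−110)/775 = 0.8581; (775−240)/775 = 0.6903; (775−300)/775 = 0.6129; (775−350)/775 = 0.5484; (775−690)/775 = 0.1097.
Sum of shortfalls = 2.819355; P₁ averages over all N: 2.819355 / 11 = 0.256.

0.256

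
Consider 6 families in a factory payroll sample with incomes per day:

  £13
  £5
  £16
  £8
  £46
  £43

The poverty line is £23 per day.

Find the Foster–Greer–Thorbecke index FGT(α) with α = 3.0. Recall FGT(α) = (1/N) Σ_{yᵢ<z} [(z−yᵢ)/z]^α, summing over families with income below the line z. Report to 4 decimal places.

0.1445

Poor units: £5, £8, £13, £16 (q = 4 of N = 6).
Normalized shortfalls: (23−5)/23 = 0.7826; (23−8)/23 = 0.6522; (23−13)/23 = 0.4348; (23−16)/23 = 0.3043.
Raised to α = 3.0: 0.47933; 0.27739; 0.08219; 0.02819.
Sum = 0.867100; FGT(3.0) = 0.867100 / 6 = 0.1445.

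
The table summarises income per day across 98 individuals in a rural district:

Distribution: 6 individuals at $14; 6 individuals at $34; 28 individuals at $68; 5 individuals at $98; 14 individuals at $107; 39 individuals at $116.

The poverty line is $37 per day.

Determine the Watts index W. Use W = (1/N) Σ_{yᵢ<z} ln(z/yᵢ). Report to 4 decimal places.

0.0647

Poor units: 6×$14, 6×$34 (q = 12 of N = 98).
Log shortfalls: ln(37/14) = 0.9719 (×6); ln(37/34) = 0.0846 (×6).
W = 6.338508 / 98 = 0.0647.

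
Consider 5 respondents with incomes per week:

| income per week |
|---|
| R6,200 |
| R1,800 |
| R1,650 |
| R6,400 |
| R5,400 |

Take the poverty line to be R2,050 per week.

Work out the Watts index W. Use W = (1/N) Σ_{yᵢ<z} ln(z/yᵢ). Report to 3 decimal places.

Poor units: R1,650, R1,800 (q = 2 of N = 5).
Log shortfalls: ln(2050/1650) = 0.2171; ln(2050/1800) = 0.1301.
W = 0.347118 / 5 = 0.069.

0.069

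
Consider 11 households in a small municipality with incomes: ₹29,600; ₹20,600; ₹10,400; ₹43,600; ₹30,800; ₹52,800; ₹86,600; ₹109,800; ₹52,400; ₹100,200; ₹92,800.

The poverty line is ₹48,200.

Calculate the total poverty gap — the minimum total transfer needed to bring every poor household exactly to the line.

₹106,000

Below z: ₹10,400, ₹20,600, ₹29,600, ₹30,800, ₹43,600 (q = 5 of N = 11).
Individual gaps: 48200−10400 = 37800; 48200−20600 = 27600; 48200−29600 = 18600; 48200−30800 = 17400; 48200−43600 = 4600.
Aggregate gap = ₹106,000.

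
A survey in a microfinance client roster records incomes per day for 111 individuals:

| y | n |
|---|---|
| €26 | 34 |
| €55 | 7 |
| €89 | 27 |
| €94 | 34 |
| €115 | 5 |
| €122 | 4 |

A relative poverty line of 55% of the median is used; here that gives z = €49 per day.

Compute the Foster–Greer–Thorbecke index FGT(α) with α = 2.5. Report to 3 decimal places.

0.046

Poor units: 34×€26 (q = 34 of N = 111).
Gap ratios (z−y)/z: (49−26)/49 = 0.4694 (×34).
Raised to α = 2.5: 0.15095 (×34).
Sum = 5.132256; FGT(2.5) = 5.132256 / 111 = 0.046.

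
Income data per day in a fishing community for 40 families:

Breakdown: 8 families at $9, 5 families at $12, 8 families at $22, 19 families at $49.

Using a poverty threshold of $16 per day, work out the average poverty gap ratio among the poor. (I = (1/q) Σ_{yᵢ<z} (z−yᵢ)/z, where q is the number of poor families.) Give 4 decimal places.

Incomes under z: 8×$9, 5×$12 (q = 13 of N = 40).
Relative gaps: 0.4375 (×8), 0.2500 (×5); sum = 4.750000.
I averages over the q = 13 poor units only: 4.750000 / 13 = 0.3654.

0.3654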